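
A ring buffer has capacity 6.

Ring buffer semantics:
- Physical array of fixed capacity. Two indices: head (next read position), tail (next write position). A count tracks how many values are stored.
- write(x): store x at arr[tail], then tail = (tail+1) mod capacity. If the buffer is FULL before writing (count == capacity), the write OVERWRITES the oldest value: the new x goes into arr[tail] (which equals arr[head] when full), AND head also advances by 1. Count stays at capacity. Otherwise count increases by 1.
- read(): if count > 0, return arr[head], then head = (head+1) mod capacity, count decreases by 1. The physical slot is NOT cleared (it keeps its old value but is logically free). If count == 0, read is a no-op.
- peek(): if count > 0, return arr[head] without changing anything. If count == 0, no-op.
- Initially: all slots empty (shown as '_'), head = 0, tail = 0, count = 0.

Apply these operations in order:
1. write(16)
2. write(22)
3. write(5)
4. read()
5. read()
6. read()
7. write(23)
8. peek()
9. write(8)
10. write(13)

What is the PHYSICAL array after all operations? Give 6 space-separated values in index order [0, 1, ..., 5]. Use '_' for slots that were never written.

Answer: 16 22 5 23 8 13

Derivation:
After op 1 (write(16)): arr=[16 _ _ _ _ _] head=0 tail=1 count=1
After op 2 (write(22)): arr=[16 22 _ _ _ _] head=0 tail=2 count=2
After op 3 (write(5)): arr=[16 22 5 _ _ _] head=0 tail=3 count=3
After op 4 (read()): arr=[16 22 5 _ _ _] head=1 tail=3 count=2
After op 5 (read()): arr=[16 22 5 _ _ _] head=2 tail=3 count=1
After op 6 (read()): arr=[16 22 5 _ _ _] head=3 tail=3 count=0
After op 7 (write(23)): arr=[16 22 5 23 _ _] head=3 tail=4 count=1
After op 8 (peek()): arr=[16 22 5 23 _ _] head=3 tail=4 count=1
After op 9 (write(8)): arr=[16 22 5 23 8 _] head=3 tail=5 count=2
After op 10 (write(13)): arr=[16 22 5 23 8 13] head=3 tail=0 count=3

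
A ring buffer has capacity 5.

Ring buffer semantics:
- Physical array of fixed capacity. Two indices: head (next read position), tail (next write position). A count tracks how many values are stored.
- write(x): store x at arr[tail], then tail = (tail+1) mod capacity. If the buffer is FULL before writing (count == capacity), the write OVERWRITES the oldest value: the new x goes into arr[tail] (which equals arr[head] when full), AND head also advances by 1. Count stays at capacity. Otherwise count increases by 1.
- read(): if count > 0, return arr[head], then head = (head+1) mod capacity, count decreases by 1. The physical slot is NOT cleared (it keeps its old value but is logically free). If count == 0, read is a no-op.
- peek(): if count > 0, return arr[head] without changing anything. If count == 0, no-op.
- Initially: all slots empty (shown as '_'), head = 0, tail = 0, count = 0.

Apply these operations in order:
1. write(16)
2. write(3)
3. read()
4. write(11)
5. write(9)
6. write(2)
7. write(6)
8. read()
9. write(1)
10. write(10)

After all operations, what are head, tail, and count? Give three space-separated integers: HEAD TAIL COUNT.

After op 1 (write(16)): arr=[16 _ _ _ _] head=0 tail=1 count=1
After op 2 (write(3)): arr=[16 3 _ _ _] head=0 tail=2 count=2
After op 3 (read()): arr=[16 3 _ _ _] head=1 tail=2 count=1
After op 4 (write(11)): arr=[16 3 11 _ _] head=1 tail=3 count=2
After op 5 (write(9)): arr=[16 3 11 9 _] head=1 tail=4 count=3
After op 6 (write(2)): arr=[16 3 11 9 2] head=1 tail=0 count=4
After op 7 (write(6)): arr=[6 3 11 9 2] head=1 tail=1 count=5
After op 8 (read()): arr=[6 3 11 9 2] head=2 tail=1 count=4
After op 9 (write(1)): arr=[6 1 11 9 2] head=2 tail=2 count=5
After op 10 (write(10)): arr=[6 1 10 9 2] head=3 tail=3 count=5

Answer: 3 3 5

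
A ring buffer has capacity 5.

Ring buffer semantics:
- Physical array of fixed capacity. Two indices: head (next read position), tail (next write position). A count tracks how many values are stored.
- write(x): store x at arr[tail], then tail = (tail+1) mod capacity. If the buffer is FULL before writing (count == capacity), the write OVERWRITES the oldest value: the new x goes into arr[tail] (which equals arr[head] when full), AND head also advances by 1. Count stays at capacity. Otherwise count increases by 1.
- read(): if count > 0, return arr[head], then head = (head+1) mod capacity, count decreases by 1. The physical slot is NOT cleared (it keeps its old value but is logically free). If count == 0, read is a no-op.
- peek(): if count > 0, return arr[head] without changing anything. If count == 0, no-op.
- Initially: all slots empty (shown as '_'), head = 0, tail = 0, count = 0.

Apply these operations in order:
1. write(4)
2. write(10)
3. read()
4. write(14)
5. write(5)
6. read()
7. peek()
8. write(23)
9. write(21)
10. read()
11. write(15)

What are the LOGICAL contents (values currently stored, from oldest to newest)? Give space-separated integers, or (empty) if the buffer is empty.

After op 1 (write(4)): arr=[4 _ _ _ _] head=0 tail=1 count=1
After op 2 (write(10)): arr=[4 10 _ _ _] head=0 tail=2 count=2
After op 3 (read()): arr=[4 10 _ _ _] head=1 tail=2 count=1
After op 4 (write(14)): arr=[4 10 14 _ _] head=1 tail=3 count=2
After op 5 (write(5)): arr=[4 10 14 5 _] head=1 tail=4 count=3
After op 6 (read()): arr=[4 10 14 5 _] head=2 tail=4 count=2
After op 7 (peek()): arr=[4 10 14 5 _] head=2 tail=4 count=2
After op 8 (write(23)): arr=[4 10 14 5 23] head=2 tail=0 count=3
After op 9 (write(21)): arr=[21 10 14 5 23] head=2 tail=1 count=4
After op 10 (read()): arr=[21 10 14 5 23] head=3 tail=1 count=3
After op 11 (write(15)): arr=[21 15 14 5 23] head=3 tail=2 count=4

Answer: 5 23 21 15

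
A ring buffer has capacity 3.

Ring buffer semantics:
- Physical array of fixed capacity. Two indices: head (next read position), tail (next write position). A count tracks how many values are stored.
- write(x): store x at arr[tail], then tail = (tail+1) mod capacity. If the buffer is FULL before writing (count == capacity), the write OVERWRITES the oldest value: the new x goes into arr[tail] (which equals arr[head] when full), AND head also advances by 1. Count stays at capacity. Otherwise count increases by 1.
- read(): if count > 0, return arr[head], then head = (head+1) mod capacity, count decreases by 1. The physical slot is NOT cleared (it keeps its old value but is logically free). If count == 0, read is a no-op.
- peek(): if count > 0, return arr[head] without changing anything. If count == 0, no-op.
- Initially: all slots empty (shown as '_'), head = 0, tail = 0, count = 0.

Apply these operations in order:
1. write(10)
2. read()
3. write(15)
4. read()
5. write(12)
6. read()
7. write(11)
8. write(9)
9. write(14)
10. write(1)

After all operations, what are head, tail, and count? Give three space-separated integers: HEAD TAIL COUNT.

After op 1 (write(10)): arr=[10 _ _] head=0 tail=1 count=1
After op 2 (read()): arr=[10 _ _] head=1 tail=1 count=0
After op 3 (write(15)): arr=[10 15 _] head=1 tail=2 count=1
After op 4 (read()): arr=[10 15 _] head=2 tail=2 count=0
After op 5 (write(12)): arr=[10 15 12] head=2 tail=0 count=1
After op 6 (read()): arr=[10 15 12] head=0 tail=0 count=0
After op 7 (write(11)): arr=[11 15 12] head=0 tail=1 count=1
After op 8 (write(9)): arr=[11 9 12] head=0 tail=2 count=2
After op 9 (write(14)): arr=[11 9 14] head=0 tail=0 count=3
After op 10 (write(1)): arr=[1 9 14] head=1 tail=1 count=3

Answer: 1 1 3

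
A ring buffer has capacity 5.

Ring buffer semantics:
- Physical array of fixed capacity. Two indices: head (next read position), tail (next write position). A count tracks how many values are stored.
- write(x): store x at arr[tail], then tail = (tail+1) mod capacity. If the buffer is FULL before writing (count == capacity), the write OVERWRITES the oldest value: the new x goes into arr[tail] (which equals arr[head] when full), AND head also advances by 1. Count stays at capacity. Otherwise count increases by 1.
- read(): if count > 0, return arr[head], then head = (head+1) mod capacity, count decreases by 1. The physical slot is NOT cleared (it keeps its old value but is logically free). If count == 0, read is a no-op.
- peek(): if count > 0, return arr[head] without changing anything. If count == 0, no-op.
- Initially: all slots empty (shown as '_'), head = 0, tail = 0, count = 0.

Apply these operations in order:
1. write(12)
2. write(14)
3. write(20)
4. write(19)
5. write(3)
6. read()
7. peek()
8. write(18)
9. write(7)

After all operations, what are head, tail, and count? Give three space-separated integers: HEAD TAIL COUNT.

After op 1 (write(12)): arr=[12 _ _ _ _] head=0 tail=1 count=1
After op 2 (write(14)): arr=[12 14 _ _ _] head=0 tail=2 count=2
After op 3 (write(20)): arr=[12 14 20 _ _] head=0 tail=3 count=3
After op 4 (write(19)): arr=[12 14 20 19 _] head=0 tail=4 count=4
After op 5 (write(3)): arr=[12 14 20 19 3] head=0 tail=0 count=5
After op 6 (read()): arr=[12 14 20 19 3] head=1 tail=0 count=4
After op 7 (peek()): arr=[12 14 20 19 3] head=1 tail=0 count=4
After op 8 (write(18)): arr=[18 14 20 19 3] head=1 tail=1 count=5
After op 9 (write(7)): arr=[18 7 20 19 3] head=2 tail=2 count=5

Answer: 2 2 5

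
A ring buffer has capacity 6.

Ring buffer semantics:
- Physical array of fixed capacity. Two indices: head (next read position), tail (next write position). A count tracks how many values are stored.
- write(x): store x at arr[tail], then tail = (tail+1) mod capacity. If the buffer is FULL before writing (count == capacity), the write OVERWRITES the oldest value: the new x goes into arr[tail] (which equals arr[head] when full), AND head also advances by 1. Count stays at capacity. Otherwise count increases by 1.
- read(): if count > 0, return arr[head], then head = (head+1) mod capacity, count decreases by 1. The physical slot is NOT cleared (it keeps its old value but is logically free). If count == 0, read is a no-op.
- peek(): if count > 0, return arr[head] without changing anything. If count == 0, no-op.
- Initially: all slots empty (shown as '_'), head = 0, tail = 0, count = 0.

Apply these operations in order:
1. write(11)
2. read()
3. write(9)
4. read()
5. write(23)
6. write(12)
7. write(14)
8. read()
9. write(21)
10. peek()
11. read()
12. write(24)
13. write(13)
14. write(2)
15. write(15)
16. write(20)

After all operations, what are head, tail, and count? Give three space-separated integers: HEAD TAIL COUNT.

Answer: 5 5 6

Derivation:
After op 1 (write(11)): arr=[11 _ _ _ _ _] head=0 tail=1 count=1
After op 2 (read()): arr=[11 _ _ _ _ _] head=1 tail=1 count=0
After op 3 (write(9)): arr=[11 9 _ _ _ _] head=1 tail=2 count=1
After op 4 (read()): arr=[11 9 _ _ _ _] head=2 tail=2 count=0
After op 5 (write(23)): arr=[11 9 23 _ _ _] head=2 tail=3 count=1
After op 6 (write(12)): arr=[11 9 23 12 _ _] head=2 tail=4 count=2
After op 7 (write(14)): arr=[11 9 23 12 14 _] head=2 tail=5 count=3
After op 8 (read()): arr=[11 9 23 12 14 _] head=3 tail=5 count=2
After op 9 (write(21)): arr=[11 9 23 12 14 21] head=3 tail=0 count=3
After op 10 (peek()): arr=[11 9 23 12 14 21] head=3 tail=0 count=3
After op 11 (read()): arr=[11 9 23 12 14 21] head=4 tail=0 count=2
After op 12 (write(24)): arr=[24 9 23 12 14 21] head=4 tail=1 count=3
After op 13 (write(13)): arr=[24 13 23 12 14 21] head=4 tail=2 count=4
After op 14 (write(2)): arr=[24 13 2 12 14 21] head=4 tail=3 count=5
After op 15 (write(15)): arr=[24 13 2 15 14 21] head=4 tail=4 count=6
After op 16 (write(20)): arr=[24 13 2 15 20 21] head=5 tail=5 count=6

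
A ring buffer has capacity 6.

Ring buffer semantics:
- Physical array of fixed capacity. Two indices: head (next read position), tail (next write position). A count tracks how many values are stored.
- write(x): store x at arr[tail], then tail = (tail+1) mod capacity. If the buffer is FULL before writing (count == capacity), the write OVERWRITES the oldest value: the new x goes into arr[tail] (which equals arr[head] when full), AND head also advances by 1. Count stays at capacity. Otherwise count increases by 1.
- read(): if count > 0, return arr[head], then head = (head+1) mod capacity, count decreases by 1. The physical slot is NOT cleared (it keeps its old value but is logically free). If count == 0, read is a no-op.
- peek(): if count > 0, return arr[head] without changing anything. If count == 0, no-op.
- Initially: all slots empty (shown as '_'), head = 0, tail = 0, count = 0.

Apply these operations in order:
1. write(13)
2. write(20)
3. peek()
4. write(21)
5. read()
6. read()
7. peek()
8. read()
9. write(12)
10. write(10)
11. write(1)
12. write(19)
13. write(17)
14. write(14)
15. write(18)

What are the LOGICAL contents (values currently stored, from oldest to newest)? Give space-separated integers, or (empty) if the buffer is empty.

After op 1 (write(13)): arr=[13 _ _ _ _ _] head=0 tail=1 count=1
After op 2 (write(20)): arr=[13 20 _ _ _ _] head=0 tail=2 count=2
After op 3 (peek()): arr=[13 20 _ _ _ _] head=0 tail=2 count=2
After op 4 (write(21)): arr=[13 20 21 _ _ _] head=0 tail=3 count=3
After op 5 (read()): arr=[13 20 21 _ _ _] head=1 tail=3 count=2
After op 6 (read()): arr=[13 20 21 _ _ _] head=2 tail=3 count=1
After op 7 (peek()): arr=[13 20 21 _ _ _] head=2 tail=3 count=1
After op 8 (read()): arr=[13 20 21 _ _ _] head=3 tail=3 count=0
After op 9 (write(12)): arr=[13 20 21 12 _ _] head=3 tail=4 count=1
After op 10 (write(10)): arr=[13 20 21 12 10 _] head=3 tail=5 count=2
After op 11 (write(1)): arr=[13 20 21 12 10 1] head=3 tail=0 count=3
After op 12 (write(19)): arr=[19 20 21 12 10 1] head=3 tail=1 count=4
After op 13 (write(17)): arr=[19 17 21 12 10 1] head=3 tail=2 count=5
After op 14 (write(14)): arr=[19 17 14 12 10 1] head=3 tail=3 count=6
After op 15 (write(18)): arr=[19 17 14 18 10 1] head=4 tail=4 count=6

Answer: 10 1 19 17 14 18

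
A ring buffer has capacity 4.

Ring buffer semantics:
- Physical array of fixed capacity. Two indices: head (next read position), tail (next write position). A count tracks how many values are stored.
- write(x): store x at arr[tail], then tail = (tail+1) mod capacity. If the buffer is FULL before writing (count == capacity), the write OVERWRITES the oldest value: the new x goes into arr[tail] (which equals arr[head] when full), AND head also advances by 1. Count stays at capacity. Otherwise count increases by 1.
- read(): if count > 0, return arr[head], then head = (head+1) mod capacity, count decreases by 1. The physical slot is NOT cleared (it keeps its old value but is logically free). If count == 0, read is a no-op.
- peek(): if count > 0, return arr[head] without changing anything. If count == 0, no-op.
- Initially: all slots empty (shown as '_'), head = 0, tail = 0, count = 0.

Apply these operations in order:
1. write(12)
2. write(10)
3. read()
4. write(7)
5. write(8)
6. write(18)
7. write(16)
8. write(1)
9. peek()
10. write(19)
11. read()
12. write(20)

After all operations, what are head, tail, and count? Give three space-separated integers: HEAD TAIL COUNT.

Answer: 1 1 4

Derivation:
After op 1 (write(12)): arr=[12 _ _ _] head=0 tail=1 count=1
After op 2 (write(10)): arr=[12 10 _ _] head=0 tail=2 count=2
After op 3 (read()): arr=[12 10 _ _] head=1 tail=2 count=1
After op 4 (write(7)): arr=[12 10 7 _] head=1 tail=3 count=2
After op 5 (write(8)): arr=[12 10 7 8] head=1 tail=0 count=3
After op 6 (write(18)): arr=[18 10 7 8] head=1 tail=1 count=4
After op 7 (write(16)): arr=[18 16 7 8] head=2 tail=2 count=4
After op 8 (write(1)): arr=[18 16 1 8] head=3 tail=3 count=4
After op 9 (peek()): arr=[18 16 1 8] head=3 tail=3 count=4
After op 10 (write(19)): arr=[18 16 1 19] head=0 tail=0 count=4
After op 11 (read()): arr=[18 16 1 19] head=1 tail=0 count=3
After op 12 (write(20)): arr=[20 16 1 19] head=1 tail=1 count=4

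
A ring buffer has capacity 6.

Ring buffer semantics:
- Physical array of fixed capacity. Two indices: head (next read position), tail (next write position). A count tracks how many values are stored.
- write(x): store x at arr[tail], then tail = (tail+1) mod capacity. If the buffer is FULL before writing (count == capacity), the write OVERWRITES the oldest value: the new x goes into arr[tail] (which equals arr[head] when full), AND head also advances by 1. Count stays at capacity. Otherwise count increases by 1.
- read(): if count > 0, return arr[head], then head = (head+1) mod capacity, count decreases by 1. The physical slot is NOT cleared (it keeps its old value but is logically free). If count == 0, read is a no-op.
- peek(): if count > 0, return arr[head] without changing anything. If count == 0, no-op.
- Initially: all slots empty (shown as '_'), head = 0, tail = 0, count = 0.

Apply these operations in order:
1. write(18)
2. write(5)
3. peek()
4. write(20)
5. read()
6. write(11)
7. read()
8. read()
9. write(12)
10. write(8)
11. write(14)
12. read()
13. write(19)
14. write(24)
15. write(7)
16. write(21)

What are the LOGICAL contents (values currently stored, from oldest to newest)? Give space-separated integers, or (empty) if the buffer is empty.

Answer: 8 14 19 24 7 21

Derivation:
After op 1 (write(18)): arr=[18 _ _ _ _ _] head=0 tail=1 count=1
After op 2 (write(5)): arr=[18 5 _ _ _ _] head=0 tail=2 count=2
After op 3 (peek()): arr=[18 5 _ _ _ _] head=0 tail=2 count=2
After op 4 (write(20)): arr=[18 5 20 _ _ _] head=0 tail=3 count=3
After op 5 (read()): arr=[18 5 20 _ _ _] head=1 tail=3 count=2
After op 6 (write(11)): arr=[18 5 20 11 _ _] head=1 tail=4 count=3
After op 7 (read()): arr=[18 5 20 11 _ _] head=2 tail=4 count=2
After op 8 (read()): arr=[18 5 20 11 _ _] head=3 tail=4 count=1
After op 9 (write(12)): arr=[18 5 20 11 12 _] head=3 tail=5 count=2
After op 10 (write(8)): arr=[18 5 20 11 12 8] head=3 tail=0 count=3
After op 11 (write(14)): arr=[14 5 20 11 12 8] head=3 tail=1 count=4
After op 12 (read()): arr=[14 5 20 11 12 8] head=4 tail=1 count=3
After op 13 (write(19)): arr=[14 19 20 11 12 8] head=4 tail=2 count=4
After op 14 (write(24)): arr=[14 19 24 11 12 8] head=4 tail=3 count=5
After op 15 (write(7)): arr=[14 19 24 7 12 8] head=4 tail=4 count=6
After op 16 (write(21)): arr=[14 19 24 7 21 8] head=5 tail=5 count=6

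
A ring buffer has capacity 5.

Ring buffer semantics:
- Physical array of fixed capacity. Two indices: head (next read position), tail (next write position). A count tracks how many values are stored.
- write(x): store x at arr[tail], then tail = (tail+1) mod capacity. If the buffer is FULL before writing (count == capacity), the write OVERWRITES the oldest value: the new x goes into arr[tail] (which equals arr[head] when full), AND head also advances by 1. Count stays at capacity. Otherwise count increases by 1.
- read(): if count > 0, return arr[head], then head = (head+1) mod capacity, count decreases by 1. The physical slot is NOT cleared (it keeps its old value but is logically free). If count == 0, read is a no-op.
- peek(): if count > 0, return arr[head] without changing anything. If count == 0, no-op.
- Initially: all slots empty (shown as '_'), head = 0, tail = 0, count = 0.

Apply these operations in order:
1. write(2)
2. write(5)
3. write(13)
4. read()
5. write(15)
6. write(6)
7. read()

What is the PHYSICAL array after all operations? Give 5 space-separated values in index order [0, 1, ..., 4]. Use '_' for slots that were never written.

After op 1 (write(2)): arr=[2 _ _ _ _] head=0 tail=1 count=1
After op 2 (write(5)): arr=[2 5 _ _ _] head=0 tail=2 count=2
After op 3 (write(13)): arr=[2 5 13 _ _] head=0 tail=3 count=3
After op 4 (read()): arr=[2 5 13 _ _] head=1 tail=3 count=2
After op 5 (write(15)): arr=[2 5 13 15 _] head=1 tail=4 count=3
After op 6 (write(6)): arr=[2 5 13 15 6] head=1 tail=0 count=4
After op 7 (read()): arr=[2 5 13 15 6] head=2 tail=0 count=3

Answer: 2 5 13 15 6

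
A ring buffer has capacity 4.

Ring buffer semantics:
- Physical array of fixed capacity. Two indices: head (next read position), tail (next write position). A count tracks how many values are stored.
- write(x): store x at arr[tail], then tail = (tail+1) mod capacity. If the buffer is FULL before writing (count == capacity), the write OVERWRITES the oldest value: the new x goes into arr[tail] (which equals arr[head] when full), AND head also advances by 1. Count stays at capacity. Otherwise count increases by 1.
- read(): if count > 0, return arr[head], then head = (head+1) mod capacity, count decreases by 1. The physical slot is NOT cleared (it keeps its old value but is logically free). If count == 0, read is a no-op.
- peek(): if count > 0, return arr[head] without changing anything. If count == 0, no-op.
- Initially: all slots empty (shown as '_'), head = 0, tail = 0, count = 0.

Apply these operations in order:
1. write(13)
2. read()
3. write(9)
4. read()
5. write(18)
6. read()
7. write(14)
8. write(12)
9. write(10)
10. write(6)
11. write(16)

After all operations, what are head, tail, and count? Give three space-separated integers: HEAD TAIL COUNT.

After op 1 (write(13)): arr=[13 _ _ _] head=0 tail=1 count=1
After op 2 (read()): arr=[13 _ _ _] head=1 tail=1 count=0
After op 3 (write(9)): arr=[13 9 _ _] head=1 tail=2 count=1
After op 4 (read()): arr=[13 9 _ _] head=2 tail=2 count=0
After op 5 (write(18)): arr=[13 9 18 _] head=2 tail=3 count=1
After op 6 (read()): arr=[13 9 18 _] head=3 tail=3 count=0
After op 7 (write(14)): arr=[13 9 18 14] head=3 tail=0 count=1
After op 8 (write(12)): arr=[12 9 18 14] head=3 tail=1 count=2
After op 9 (write(10)): arr=[12 10 18 14] head=3 tail=2 count=3
After op 10 (write(6)): arr=[12 10 6 14] head=3 tail=3 count=4
After op 11 (write(16)): arr=[12 10 6 16] head=0 tail=0 count=4

Answer: 0 0 4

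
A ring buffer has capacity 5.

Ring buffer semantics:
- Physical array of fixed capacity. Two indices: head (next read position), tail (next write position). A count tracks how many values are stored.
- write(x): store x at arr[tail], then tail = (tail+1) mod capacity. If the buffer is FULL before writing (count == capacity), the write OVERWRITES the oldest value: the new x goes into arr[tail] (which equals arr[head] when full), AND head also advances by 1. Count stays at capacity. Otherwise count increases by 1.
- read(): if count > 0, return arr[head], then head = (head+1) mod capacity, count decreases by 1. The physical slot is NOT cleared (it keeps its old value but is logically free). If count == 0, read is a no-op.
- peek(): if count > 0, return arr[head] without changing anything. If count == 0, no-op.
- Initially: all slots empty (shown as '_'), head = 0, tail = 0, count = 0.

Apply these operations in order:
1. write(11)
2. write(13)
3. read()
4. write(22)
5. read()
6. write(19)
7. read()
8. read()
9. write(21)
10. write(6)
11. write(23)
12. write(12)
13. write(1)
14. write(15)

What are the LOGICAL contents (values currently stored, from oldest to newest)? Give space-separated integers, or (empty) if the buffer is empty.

Answer: 6 23 12 1 15

Derivation:
After op 1 (write(11)): arr=[11 _ _ _ _] head=0 tail=1 count=1
After op 2 (write(13)): arr=[11 13 _ _ _] head=0 tail=2 count=2
After op 3 (read()): arr=[11 13 _ _ _] head=1 tail=2 count=1
After op 4 (write(22)): arr=[11 13 22 _ _] head=1 tail=3 count=2
After op 5 (read()): arr=[11 13 22 _ _] head=2 tail=3 count=1
After op 6 (write(19)): arr=[11 13 22 19 _] head=2 tail=4 count=2
After op 7 (read()): arr=[11 13 22 19 _] head=3 tail=4 count=1
After op 8 (read()): arr=[11 13 22 19 _] head=4 tail=4 count=0
After op 9 (write(21)): arr=[11 13 22 19 21] head=4 tail=0 count=1
After op 10 (write(6)): arr=[6 13 22 19 21] head=4 tail=1 count=2
After op 11 (write(23)): arr=[6 23 22 19 21] head=4 tail=2 count=3
After op 12 (write(12)): arr=[6 23 12 19 21] head=4 tail=3 count=4
After op 13 (write(1)): arr=[6 23 12 1 21] head=4 tail=4 count=5
After op 14 (write(15)): arr=[6 23 12 1 15] head=0 tail=0 count=5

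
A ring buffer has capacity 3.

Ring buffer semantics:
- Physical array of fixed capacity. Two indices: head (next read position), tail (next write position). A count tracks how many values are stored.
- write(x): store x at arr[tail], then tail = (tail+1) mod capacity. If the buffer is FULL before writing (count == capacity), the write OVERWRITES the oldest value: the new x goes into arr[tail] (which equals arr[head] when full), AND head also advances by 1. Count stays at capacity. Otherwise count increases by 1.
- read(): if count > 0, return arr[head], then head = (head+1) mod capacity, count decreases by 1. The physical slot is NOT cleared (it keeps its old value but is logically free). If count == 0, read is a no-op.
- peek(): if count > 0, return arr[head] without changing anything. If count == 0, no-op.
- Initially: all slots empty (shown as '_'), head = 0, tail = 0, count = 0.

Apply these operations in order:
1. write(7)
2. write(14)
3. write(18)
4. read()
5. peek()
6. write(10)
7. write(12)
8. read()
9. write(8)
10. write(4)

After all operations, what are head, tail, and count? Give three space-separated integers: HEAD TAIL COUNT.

Answer: 1 1 3

Derivation:
After op 1 (write(7)): arr=[7 _ _] head=0 tail=1 count=1
After op 2 (write(14)): arr=[7 14 _] head=0 tail=2 count=2
After op 3 (write(18)): arr=[7 14 18] head=0 tail=0 count=3
After op 4 (read()): arr=[7 14 18] head=1 tail=0 count=2
After op 5 (peek()): arr=[7 14 18] head=1 tail=0 count=2
After op 6 (write(10)): arr=[10 14 18] head=1 tail=1 count=3
After op 7 (write(12)): arr=[10 12 18] head=2 tail=2 count=3
After op 8 (read()): arr=[10 12 18] head=0 tail=2 count=2
After op 9 (write(8)): arr=[10 12 8] head=0 tail=0 count=3
After op 10 (write(4)): arr=[4 12 8] head=1 tail=1 count=3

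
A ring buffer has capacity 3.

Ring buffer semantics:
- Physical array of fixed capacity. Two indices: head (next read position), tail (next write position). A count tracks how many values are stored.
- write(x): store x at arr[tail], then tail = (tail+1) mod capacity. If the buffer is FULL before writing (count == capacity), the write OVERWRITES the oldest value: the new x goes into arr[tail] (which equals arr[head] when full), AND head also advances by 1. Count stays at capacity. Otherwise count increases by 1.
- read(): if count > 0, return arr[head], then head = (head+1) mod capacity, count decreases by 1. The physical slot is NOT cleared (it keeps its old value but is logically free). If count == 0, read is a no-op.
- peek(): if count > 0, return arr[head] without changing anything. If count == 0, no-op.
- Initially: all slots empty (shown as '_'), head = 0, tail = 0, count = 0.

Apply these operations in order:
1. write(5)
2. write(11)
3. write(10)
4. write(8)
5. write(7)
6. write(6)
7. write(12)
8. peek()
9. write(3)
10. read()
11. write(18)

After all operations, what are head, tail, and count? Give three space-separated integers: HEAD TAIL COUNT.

Answer: 0 0 3

Derivation:
After op 1 (write(5)): arr=[5 _ _] head=0 tail=1 count=1
After op 2 (write(11)): arr=[5 11 _] head=0 tail=2 count=2
After op 3 (write(10)): arr=[5 11 10] head=0 tail=0 count=3
After op 4 (write(8)): arr=[8 11 10] head=1 tail=1 count=3
After op 5 (write(7)): arr=[8 7 10] head=2 tail=2 count=3
After op 6 (write(6)): arr=[8 7 6] head=0 tail=0 count=3
After op 7 (write(12)): arr=[12 7 6] head=1 tail=1 count=3
After op 8 (peek()): arr=[12 7 6] head=1 tail=1 count=3
After op 9 (write(3)): arr=[12 3 6] head=2 tail=2 count=3
After op 10 (read()): arr=[12 3 6] head=0 tail=2 count=2
After op 11 (write(18)): arr=[12 3 18] head=0 tail=0 count=3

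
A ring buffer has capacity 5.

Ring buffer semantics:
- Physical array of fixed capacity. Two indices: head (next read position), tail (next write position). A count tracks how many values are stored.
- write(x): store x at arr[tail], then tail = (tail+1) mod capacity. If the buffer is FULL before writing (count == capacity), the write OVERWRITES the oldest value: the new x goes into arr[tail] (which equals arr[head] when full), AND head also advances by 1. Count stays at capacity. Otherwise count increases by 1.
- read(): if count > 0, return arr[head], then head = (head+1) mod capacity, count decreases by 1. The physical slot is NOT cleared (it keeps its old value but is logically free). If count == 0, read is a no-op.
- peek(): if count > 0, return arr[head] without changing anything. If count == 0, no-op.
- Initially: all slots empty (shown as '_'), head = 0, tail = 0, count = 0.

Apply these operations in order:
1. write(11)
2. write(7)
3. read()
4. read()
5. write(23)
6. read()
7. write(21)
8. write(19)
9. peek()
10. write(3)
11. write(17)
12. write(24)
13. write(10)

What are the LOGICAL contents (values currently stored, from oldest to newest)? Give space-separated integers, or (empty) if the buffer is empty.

Answer: 19 3 17 24 10

Derivation:
After op 1 (write(11)): arr=[11 _ _ _ _] head=0 tail=1 count=1
After op 2 (write(7)): arr=[11 7 _ _ _] head=0 tail=2 count=2
After op 3 (read()): arr=[11 7 _ _ _] head=1 tail=2 count=1
After op 4 (read()): arr=[11 7 _ _ _] head=2 tail=2 count=0
After op 5 (write(23)): arr=[11 7 23 _ _] head=2 tail=3 count=1
After op 6 (read()): arr=[11 7 23 _ _] head=3 tail=3 count=0
After op 7 (write(21)): arr=[11 7 23 21 _] head=3 tail=4 count=1
After op 8 (write(19)): arr=[11 7 23 21 19] head=3 tail=0 count=2
After op 9 (peek()): arr=[11 7 23 21 19] head=3 tail=0 count=2
After op 10 (write(3)): arr=[3 7 23 21 19] head=3 tail=1 count=3
After op 11 (write(17)): arr=[3 17 23 21 19] head=3 tail=2 count=4
After op 12 (write(24)): arr=[3 17 24 21 19] head=3 tail=3 count=5
After op 13 (write(10)): arr=[3 17 24 10 19] head=4 tail=4 count=5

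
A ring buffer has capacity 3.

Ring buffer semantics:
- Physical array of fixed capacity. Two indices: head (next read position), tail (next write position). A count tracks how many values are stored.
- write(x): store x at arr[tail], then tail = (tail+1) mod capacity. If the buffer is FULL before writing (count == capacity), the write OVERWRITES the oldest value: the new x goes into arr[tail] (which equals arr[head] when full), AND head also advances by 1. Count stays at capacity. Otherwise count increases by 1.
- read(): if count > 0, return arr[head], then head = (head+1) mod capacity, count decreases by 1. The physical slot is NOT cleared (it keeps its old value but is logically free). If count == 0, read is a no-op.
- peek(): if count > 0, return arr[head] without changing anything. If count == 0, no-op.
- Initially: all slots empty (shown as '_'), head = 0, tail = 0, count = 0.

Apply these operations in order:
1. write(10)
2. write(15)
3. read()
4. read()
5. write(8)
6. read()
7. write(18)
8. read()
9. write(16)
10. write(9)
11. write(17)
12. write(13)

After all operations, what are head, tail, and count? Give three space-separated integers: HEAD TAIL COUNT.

Answer: 2 2 3

Derivation:
After op 1 (write(10)): arr=[10 _ _] head=0 tail=1 count=1
After op 2 (write(15)): arr=[10 15 _] head=0 tail=2 count=2
After op 3 (read()): arr=[10 15 _] head=1 tail=2 count=1
After op 4 (read()): arr=[10 15 _] head=2 tail=2 count=0
After op 5 (write(8)): arr=[10 15 8] head=2 tail=0 count=1
After op 6 (read()): arr=[10 15 8] head=0 tail=0 count=0
After op 7 (write(18)): arr=[18 15 8] head=0 tail=1 count=1
After op 8 (read()): arr=[18 15 8] head=1 tail=1 count=0
After op 9 (write(16)): arr=[18 16 8] head=1 tail=2 count=1
After op 10 (write(9)): arr=[18 16 9] head=1 tail=0 count=2
After op 11 (write(17)): arr=[17 16 9] head=1 tail=1 count=3
After op 12 (write(13)): arr=[17 13 9] head=2 tail=2 count=3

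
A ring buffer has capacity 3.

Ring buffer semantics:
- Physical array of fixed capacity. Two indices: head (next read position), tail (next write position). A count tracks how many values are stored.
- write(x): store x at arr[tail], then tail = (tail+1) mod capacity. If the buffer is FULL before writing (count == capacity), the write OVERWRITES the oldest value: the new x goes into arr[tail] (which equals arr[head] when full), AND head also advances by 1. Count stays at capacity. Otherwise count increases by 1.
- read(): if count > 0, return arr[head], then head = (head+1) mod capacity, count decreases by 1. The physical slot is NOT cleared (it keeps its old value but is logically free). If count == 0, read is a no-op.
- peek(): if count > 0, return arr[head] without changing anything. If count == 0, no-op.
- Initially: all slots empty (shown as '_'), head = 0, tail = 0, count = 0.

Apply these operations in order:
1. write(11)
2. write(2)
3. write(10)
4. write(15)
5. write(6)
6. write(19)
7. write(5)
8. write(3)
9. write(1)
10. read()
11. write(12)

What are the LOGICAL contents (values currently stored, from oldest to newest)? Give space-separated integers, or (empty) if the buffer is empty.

After op 1 (write(11)): arr=[11 _ _] head=0 tail=1 count=1
After op 2 (write(2)): arr=[11 2 _] head=0 tail=2 count=2
After op 3 (write(10)): arr=[11 2 10] head=0 tail=0 count=3
After op 4 (write(15)): arr=[15 2 10] head=1 tail=1 count=3
After op 5 (write(6)): arr=[15 6 10] head=2 tail=2 count=3
After op 6 (write(19)): arr=[15 6 19] head=0 tail=0 count=3
After op 7 (write(5)): arr=[5 6 19] head=1 tail=1 count=3
After op 8 (write(3)): arr=[5 3 19] head=2 tail=2 count=3
After op 9 (write(1)): arr=[5 3 1] head=0 tail=0 count=3
After op 10 (read()): arr=[5 3 1] head=1 tail=0 count=2
After op 11 (write(12)): arr=[12 3 1] head=1 tail=1 count=3

Answer: 3 1 12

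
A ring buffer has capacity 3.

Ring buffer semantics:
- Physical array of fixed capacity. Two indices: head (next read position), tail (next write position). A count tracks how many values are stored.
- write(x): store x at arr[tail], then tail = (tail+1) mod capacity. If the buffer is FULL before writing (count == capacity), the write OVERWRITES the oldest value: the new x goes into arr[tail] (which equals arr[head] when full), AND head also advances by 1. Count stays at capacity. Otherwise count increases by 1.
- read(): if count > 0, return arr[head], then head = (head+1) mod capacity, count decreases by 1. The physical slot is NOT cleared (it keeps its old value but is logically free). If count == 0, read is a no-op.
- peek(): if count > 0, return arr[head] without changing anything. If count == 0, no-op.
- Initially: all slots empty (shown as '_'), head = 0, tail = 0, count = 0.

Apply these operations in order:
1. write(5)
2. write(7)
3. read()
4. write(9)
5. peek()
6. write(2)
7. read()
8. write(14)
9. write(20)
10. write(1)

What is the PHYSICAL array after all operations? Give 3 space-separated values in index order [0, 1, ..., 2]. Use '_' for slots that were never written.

After op 1 (write(5)): arr=[5 _ _] head=0 tail=1 count=1
After op 2 (write(7)): arr=[5 7 _] head=0 tail=2 count=2
After op 3 (read()): arr=[5 7 _] head=1 tail=2 count=1
After op 4 (write(9)): arr=[5 7 9] head=1 tail=0 count=2
After op 5 (peek()): arr=[5 7 9] head=1 tail=0 count=2
After op 6 (write(2)): arr=[2 7 9] head=1 tail=1 count=3
After op 7 (read()): arr=[2 7 9] head=2 tail=1 count=2
After op 8 (write(14)): arr=[2 14 9] head=2 tail=2 count=3
After op 9 (write(20)): arr=[2 14 20] head=0 tail=0 count=3
After op 10 (write(1)): arr=[1 14 20] head=1 tail=1 count=3

Answer: 1 14 20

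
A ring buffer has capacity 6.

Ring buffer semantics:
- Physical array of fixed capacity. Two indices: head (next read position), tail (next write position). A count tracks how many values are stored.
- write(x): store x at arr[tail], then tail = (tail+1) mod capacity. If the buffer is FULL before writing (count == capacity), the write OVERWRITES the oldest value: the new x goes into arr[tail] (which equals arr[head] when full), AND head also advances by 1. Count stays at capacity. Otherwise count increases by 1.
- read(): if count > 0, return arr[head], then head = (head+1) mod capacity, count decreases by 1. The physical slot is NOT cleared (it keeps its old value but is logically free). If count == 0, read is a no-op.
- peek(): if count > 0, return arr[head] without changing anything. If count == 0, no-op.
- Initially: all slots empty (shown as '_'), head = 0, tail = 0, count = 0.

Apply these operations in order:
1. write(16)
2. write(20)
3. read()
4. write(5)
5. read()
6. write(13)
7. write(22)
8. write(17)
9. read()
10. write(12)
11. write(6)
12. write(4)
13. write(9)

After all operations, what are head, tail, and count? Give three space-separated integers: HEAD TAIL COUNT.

After op 1 (write(16)): arr=[16 _ _ _ _ _] head=0 tail=1 count=1
After op 2 (write(20)): arr=[16 20 _ _ _ _] head=0 tail=2 count=2
After op 3 (read()): arr=[16 20 _ _ _ _] head=1 tail=2 count=1
After op 4 (write(5)): arr=[16 20 5 _ _ _] head=1 tail=3 count=2
After op 5 (read()): arr=[16 20 5 _ _ _] head=2 tail=3 count=1
After op 6 (write(13)): arr=[16 20 5 13 _ _] head=2 tail=4 count=2
After op 7 (write(22)): arr=[16 20 5 13 22 _] head=2 tail=5 count=3
After op 8 (write(17)): arr=[16 20 5 13 22 17] head=2 tail=0 count=4
After op 9 (read()): arr=[16 20 5 13 22 17] head=3 tail=0 count=3
After op 10 (write(12)): arr=[12 20 5 13 22 17] head=3 tail=1 count=4
After op 11 (write(6)): arr=[12 6 5 13 22 17] head=3 tail=2 count=5
After op 12 (write(4)): arr=[12 6 4 13 22 17] head=3 tail=3 count=6
After op 13 (write(9)): arr=[12 6 4 9 22 17] head=4 tail=4 count=6

Answer: 4 4 6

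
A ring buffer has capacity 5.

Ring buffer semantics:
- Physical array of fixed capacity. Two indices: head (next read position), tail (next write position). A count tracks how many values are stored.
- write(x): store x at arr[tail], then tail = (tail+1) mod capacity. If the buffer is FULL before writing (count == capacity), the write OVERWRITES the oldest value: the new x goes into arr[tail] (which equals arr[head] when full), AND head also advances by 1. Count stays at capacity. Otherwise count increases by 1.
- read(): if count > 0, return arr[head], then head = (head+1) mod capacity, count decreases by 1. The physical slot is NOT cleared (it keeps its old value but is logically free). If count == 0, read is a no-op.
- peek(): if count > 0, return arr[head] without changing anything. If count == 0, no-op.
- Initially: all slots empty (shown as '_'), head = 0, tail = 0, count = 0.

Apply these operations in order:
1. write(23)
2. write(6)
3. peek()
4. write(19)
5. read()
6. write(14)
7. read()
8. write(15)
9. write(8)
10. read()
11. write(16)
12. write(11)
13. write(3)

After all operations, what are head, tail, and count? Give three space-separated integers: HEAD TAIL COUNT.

Answer: 4 4 5

Derivation:
After op 1 (write(23)): arr=[23 _ _ _ _] head=0 tail=1 count=1
After op 2 (write(6)): arr=[23 6 _ _ _] head=0 tail=2 count=2
After op 3 (peek()): arr=[23 6 _ _ _] head=0 tail=2 count=2
After op 4 (write(19)): arr=[23 6 19 _ _] head=0 tail=3 count=3
After op 5 (read()): arr=[23 6 19 _ _] head=1 tail=3 count=2
After op 6 (write(14)): arr=[23 6 19 14 _] head=1 tail=4 count=3
After op 7 (read()): arr=[23 6 19 14 _] head=2 tail=4 count=2
After op 8 (write(15)): arr=[23 6 19 14 15] head=2 tail=0 count=3
After op 9 (write(8)): arr=[8 6 19 14 15] head=2 tail=1 count=4
After op 10 (read()): arr=[8 6 19 14 15] head=3 tail=1 count=3
After op 11 (write(16)): arr=[8 16 19 14 15] head=3 tail=2 count=4
After op 12 (write(11)): arr=[8 16 11 14 15] head=3 tail=3 count=5
After op 13 (write(3)): arr=[8 16 11 3 15] head=4 tail=4 count=5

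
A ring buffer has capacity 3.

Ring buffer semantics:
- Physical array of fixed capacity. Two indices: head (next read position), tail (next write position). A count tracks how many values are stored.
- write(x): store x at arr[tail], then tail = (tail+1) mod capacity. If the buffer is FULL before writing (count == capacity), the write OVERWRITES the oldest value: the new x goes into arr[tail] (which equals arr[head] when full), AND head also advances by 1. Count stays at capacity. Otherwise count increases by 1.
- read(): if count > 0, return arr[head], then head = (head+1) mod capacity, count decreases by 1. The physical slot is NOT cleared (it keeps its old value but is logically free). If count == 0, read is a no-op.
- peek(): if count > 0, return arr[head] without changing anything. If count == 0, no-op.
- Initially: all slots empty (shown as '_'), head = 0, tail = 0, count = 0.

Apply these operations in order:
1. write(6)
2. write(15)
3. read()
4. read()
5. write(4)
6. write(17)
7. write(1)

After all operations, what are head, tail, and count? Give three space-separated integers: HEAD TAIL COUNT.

Answer: 2 2 3

Derivation:
After op 1 (write(6)): arr=[6 _ _] head=0 tail=1 count=1
After op 2 (write(15)): arr=[6 15 _] head=0 tail=2 count=2
After op 3 (read()): arr=[6 15 _] head=1 tail=2 count=1
After op 4 (read()): arr=[6 15 _] head=2 tail=2 count=0
After op 5 (write(4)): arr=[6 15 4] head=2 tail=0 count=1
After op 6 (write(17)): arr=[17 15 4] head=2 tail=1 count=2
After op 7 (write(1)): arr=[17 1 4] head=2 tail=2 count=3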